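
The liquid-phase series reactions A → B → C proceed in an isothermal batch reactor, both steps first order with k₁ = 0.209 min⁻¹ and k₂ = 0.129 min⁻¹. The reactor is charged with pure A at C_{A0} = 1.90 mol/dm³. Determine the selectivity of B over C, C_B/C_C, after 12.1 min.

For first-order series with pure A initially, C_B(t) = k₁C_{A0}/(k₂−k₁)·(e^(−k₁t) − e^(−k₂t)).
e^(−k₁t) = e^(−0.209×12.1) = e^(−2.529) = 0.07975; e^(−k₂t) = e^(−1.561) = 0.2099.
C_B = 0.209×1.90/(0.129−0.209) × (0.07975−0.2099) = (-4.964)×(-0.1302) = 0.6463 mol/dm³.
C_A = C_{A0}e^(−k₁t) = 0.1515 mol/dm³, so C_C = C_{A0}−C_A−C_B = 1.102 mol/dm³; C_B/C_C = 0.586.

0.586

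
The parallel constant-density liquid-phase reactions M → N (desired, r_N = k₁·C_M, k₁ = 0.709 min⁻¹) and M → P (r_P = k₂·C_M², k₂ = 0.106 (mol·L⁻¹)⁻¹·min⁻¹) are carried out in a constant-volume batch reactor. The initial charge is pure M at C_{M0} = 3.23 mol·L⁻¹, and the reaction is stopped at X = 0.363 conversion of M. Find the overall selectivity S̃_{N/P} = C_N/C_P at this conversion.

C_M = C_{M0}(1−X) = 2.058 mol·L⁻¹.
Along a PFR/batch, dC_N/dC_M = −r_N/(r_N+r_P) = −k₁/(k₁+k₂·C_M).
Integrating from C_{M0} to C_M: C_N = (0.709/0.106)·ln[(0.709+0.106·3.23)/(0.709+0.106·2.06)] = 6.689·ln(1.051/0.9271) = 0.8414 mol·L⁻¹.
C_P = (C_{M0}−C_M)−C_N = 0.3310 mol·L⁻¹; S̃_{N/P} = 0.8414/0.3310 = 2.54.

2.54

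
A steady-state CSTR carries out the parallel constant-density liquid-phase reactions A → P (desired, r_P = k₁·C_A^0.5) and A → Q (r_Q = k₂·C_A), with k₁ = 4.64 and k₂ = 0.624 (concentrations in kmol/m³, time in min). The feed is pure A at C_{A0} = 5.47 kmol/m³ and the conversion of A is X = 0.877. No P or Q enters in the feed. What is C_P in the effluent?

Exit C_A = C_{A0}(1−X) = 5.47×0.123 = 0.6728 kmol/m³.
A CSTR operates uniformly at the exit composition, giving r_P = 3.806 and r_Q = 0.4198 (each k·C_A^n at C_A = 0.6728).
Fraction of consumed A going to P: r_P/(r_P+r_Q) = 0.9006.
C_P = 0.9006·C_{A0}·X = 0.9006×5.47×0.877 = 4.32 kmol/m³.

4.32 kmol/m³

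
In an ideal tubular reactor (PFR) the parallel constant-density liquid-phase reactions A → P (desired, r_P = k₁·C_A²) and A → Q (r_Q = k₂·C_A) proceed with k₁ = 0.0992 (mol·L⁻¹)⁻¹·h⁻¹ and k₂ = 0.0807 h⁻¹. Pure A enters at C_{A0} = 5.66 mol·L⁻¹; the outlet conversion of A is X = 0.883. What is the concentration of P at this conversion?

C_A = C_{A0}(1−X) = 0.6622 mol·L⁻¹.
Along a PFR/batch, dC_Q/dC_A = −r_Q/(r_P+r_Q) = −k₂/(k₂+k₁·C_A).
Integrating from C_{A0} to C_A: C_Q = (0.0807/0.0992)·ln[(0.0807+0.0992·5.66)/(0.0807+0.0992·0.662)] = 0.8135·ln(0.6422/0.1464) = 1.203 mol·L⁻¹.
Then C_P = (C_{A0}−C_A) − C_Q = 4.998 − 1.203 = 3.795 mol·L⁻¹.

3.79 mol·L⁻¹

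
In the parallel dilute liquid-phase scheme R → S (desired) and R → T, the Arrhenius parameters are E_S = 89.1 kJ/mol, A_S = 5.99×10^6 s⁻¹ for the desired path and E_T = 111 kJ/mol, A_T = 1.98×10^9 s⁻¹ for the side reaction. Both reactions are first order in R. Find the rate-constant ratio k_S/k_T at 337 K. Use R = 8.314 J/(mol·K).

7.51

Since both paths have the same order in R, the concentration cancels and S_{S/T} = k_S/k_T = (A_S/A_T)·exp[(E_T−E_S)/(RT)].
(E_T−E_S)/(RT) = (111−89.1)×10³/(8.314×337) = 21900/2802 = 7.816.
k_S/k_T = (5.99×10^6/1.98×10^9)·exp(7.816) = 0.003025 × 2481 = 7.51.
Since E_S < E_T, lowering the temperature improves selectivity toward S.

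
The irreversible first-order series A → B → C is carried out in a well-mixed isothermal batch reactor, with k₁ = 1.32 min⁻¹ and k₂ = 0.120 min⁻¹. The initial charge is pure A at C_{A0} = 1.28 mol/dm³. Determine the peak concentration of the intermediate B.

For a first-order series the maximum intermediate yield is C_{B,max}/C_{A0} = (k₁/k₂)^[k₂/(k₂−k₁)].
= (1.32/0.120)^(0.120/(0.120−1.32)) = (11.00)^(-0.1000) = 0.7868.
C_{B,max} = 0.7868×1.28 = 1.01 mol/dm³.

1.01 mol/dm³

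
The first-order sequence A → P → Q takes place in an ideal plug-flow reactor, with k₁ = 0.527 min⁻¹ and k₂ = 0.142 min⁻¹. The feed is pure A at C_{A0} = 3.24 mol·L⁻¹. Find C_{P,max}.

2.00 mol·L⁻¹

For a first-order series the maximum intermediate yield is C_{P,max}/C_{A0} = (k₁/k₂)^[k₂/(k₂−k₁)].
= (0.527/0.142)^(0.142/(0.142−0.527)) = (3.711)^(-0.3688) = 0.6165.
C_{P,max} = 0.6165×3.24 = 2.00 mol·L⁻¹.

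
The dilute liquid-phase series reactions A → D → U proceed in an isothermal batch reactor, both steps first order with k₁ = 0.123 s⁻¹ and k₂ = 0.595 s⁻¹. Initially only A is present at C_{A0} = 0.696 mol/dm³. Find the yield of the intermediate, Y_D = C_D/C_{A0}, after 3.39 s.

For first-order series with pure A initially, C_D(t) = k₁C_{A0}/(k₂−k₁)·(e^(−k₁t) − e^(−k₂t)).
e^(−k₁t) = e^(−0.123×3.39) = e^(−0.4170) = 0.6590; e^(−k₂t) = e^(−2.017) = 0.1330.
C_D = 0.123×0.696/(0.595−0.123) × (0.6590−0.1330) = 0.1814×0.5260 = 0.09540 mol/dm³.
Y_D = C_D/C_{A0} = 0.09540/0.696 = 0.137.

0.137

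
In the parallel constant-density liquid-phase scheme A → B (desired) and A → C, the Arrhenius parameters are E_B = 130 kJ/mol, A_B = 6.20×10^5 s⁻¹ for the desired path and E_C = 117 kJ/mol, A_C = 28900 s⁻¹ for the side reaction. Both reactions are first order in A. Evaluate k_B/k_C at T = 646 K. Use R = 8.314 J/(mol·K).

1.91

Since both paths have the same order in A, the concentration cancels and S_{B/C} = k_B/k_C = (A_B/A_C)·exp[(E_C−E_B)/(RT)].
(E_C−E_B)/(RT) = (117−130)×10³/(8.314×646) = -13000/5371 = -2.420.
k_B/k_C = (6.20×10^5/28900)·exp(-2.420) = 21.45 × 0.08888 = 1.91.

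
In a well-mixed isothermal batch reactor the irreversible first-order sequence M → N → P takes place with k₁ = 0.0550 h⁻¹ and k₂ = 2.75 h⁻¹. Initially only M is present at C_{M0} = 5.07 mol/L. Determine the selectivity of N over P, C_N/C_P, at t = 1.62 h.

Solving the coupled first-order balances gives C_N(t) = [k₁/(k₂−k₁)]·C_{M0}·(e^(−k₁t) − e^(−k₂t)).
e^(−k₁t) = e^(−0.0550×1.62) = e^(−0.08910) = 0.9148; e^(−k₂t) = e^(−4.455) = 0.01162.
C_N = 0.0550×5.07/(2.75−0.0550) × (0.9148−0.01162) = 0.1035×0.9031 = 0.09345 mol/L.
C_M = C_{M0}e^(−k₁t) = 4.638 mol/L, so C_P = C_{M0}−C_M−C_N = 0.3388 mol/L; C_N/C_P = 0.276.

0.276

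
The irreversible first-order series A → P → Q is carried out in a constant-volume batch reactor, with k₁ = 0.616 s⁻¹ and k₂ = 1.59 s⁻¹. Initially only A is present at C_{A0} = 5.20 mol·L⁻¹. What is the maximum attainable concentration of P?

At the optimum, C_{P,max}/C_{A0} = (k₁/k₂)^[k₂/(k₂−k₁)].
= (0.616/1.59)^(1.59/(1.59−0.616)) = (0.3874)^(1.632) = 0.2127.
C_{P,max} = 0.2127×5.20 = 1.11 mol·L⁻¹.

1.11 mol·L⁻¹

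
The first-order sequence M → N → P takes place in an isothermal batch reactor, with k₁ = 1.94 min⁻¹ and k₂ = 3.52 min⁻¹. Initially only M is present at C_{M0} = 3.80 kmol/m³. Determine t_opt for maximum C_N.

The intermediate peaks when r₁ = r₂, i.e. k₁e^(−k₁t) = k₂e^(−k₂t), giving t_opt = ln(k₂/k₁)/(k₂−k₁).
= ln(3.52/1.94)/(3.52−1.94) = ln(1.814)/1.580 = 0.5958/1.580 = 0.377 min.

0.377 min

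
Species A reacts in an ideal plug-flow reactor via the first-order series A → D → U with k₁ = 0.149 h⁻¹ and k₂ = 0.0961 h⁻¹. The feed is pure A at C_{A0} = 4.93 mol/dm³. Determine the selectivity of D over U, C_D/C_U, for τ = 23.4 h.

The intermediate concentration in a first-order A→B→C sequence is C_D = k₁C_{A0}(e^(−k₁τ) − e^(−k₂τ))/(k₂−k₁).
e^(−k₁τ) = e^(−0.149×23.4) = e^(−3.487) = 0.03060; e^(−k₂τ) = e^(−2.249) = 0.1055.
C_D = 0.149×4.93/(0.0961−0.149) × (0.03060−0.1055) = (-13.89)×(-0.07493) = 1.040 mol/dm³.
C_A = C_{A0}e^(−k₁τ) = 0.1509 mol/dm³, so C_U = C_{A0}−C_A−C_D = 3.739 mol/dm³; C_D/C_U = 0.278.

0.278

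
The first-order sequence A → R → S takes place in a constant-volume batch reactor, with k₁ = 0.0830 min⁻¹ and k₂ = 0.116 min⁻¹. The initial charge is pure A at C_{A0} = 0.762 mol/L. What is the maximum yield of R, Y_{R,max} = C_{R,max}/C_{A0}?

0.308

Evaluating C_R at t_opt = ln(k₂/k₁)/(k₂−k₁) gives C_{R,max}/C_{A0} = (k₁/k₂)^[k₂/(k₂−k₁)].
= (0.0830/0.116)^(0.116/(0.116−0.0830)) = (0.7155)^(3.515) = 0.3083.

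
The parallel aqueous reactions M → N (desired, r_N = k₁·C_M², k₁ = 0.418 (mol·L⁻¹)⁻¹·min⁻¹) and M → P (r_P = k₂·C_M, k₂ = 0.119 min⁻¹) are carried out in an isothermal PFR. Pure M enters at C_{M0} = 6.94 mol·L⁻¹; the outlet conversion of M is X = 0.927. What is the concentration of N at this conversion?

5.80 mol·L⁻¹

C_M = C_{M0}(1−X) = 0.5066 mol·L⁻¹.
Along a PFR/batch, dC_P/dC_M = −r_P/(r_N+r_P) = −k₂/(k₂+k₁·C_M).
Integrating from C_{M0} to C_M: C_P = (0.119/0.418)·ln[(0.119+0.418·6.94)/(0.119+0.418·0.507)] = 0.2847·ln(3.020/0.3308) = 0.6296 mol·L⁻¹.
Then C_N = (C_{M0}−C_M) − C_P = 6.433 − 0.6296 = 5.804 mol·L⁻¹.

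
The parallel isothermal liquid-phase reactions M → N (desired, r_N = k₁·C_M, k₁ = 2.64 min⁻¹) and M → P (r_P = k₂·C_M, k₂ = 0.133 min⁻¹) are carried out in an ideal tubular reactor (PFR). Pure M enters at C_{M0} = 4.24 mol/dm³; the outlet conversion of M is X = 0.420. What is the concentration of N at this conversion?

1.70 mol/dm³

C_M = C_{M0}(1−X) = 2.459 mol/dm³.
Both paths are first order in M, so the instantaneous fraction to N is constant: dC_N/d(−C_M) = k₁/(k₁+k₂) = 0.9520.
C_N = 0.9520·(C_{M0}−C_M) = 0.9520×1.781 = 1.70 mol/dm³.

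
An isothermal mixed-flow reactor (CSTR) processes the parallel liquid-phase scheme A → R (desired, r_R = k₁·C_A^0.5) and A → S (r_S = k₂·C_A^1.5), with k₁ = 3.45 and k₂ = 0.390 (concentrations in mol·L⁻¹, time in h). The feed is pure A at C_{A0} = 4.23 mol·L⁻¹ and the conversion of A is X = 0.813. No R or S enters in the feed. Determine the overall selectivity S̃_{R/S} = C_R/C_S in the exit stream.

11.2

Exit C_A = C_{A0}(1−X) = 4.23×0.187 = 0.7910 mol·L⁻¹.
A CSTR operates uniformly at the exit composition, giving r_R = 3.068 and r_S = 0.2744 (each k·C_A^n at C_A = 0.7910).
Overall selectivity = C_R/C_S = r_Rτ/(r_Sτ) = r_R/r_S = 11.2.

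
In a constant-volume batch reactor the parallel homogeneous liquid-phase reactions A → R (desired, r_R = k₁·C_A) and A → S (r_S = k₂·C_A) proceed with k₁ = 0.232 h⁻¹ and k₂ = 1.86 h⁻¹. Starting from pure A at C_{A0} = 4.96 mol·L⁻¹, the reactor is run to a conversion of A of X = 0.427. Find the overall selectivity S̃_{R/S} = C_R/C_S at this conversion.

C_A = C_{A0}(1−X) = 2.842 mol·L⁻¹.
Both paths are first order in A, so the instantaneous fraction to R is constant: dC_R/d(−C_A) = k₁/(k₁+k₂) = 0.1109.
C_R = 0.1109·(C_{A0}−C_A) = 0.1109×2.118 = 0.235 mol·L⁻¹.
C_S = (C_{A0}−C_A)−C_R = 1.883 mol·L⁻¹; S̃_{R/S} = 0.2349/1.883 = 0.125.

0.125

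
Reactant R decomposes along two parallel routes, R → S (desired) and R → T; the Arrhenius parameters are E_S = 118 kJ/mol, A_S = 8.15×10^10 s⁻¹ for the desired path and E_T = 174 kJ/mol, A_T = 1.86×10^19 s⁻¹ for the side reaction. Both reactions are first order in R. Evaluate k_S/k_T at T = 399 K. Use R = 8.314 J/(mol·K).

0.0940

Since both paths have the same order in R, the concentration cancels and S_{S/T} = k_S/k_T = (A_S/A_T)·exp[(E_T−E_S)/(RT)].
(E_T−E_S)/(RT) = (174−118)×10³/(8.314×399) = 56000/3317 = 16.88.
k_S/k_T = (8.15×10^10/1.86×10^19)·exp(16.88) = 4.382×10^-9 × 2.145×10^7 = 0.0940.
Since E_S < E_T, lowering the temperature improves selectivity toward S.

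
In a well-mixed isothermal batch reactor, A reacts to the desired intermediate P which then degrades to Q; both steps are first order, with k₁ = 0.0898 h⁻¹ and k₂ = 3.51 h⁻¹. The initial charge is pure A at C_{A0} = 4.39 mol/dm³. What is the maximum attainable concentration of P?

0.102 mol/dm³

For a first-order series the maximum intermediate yield is C_{P,max}/C_{A0} = (k₁/k₂)^[k₂/(k₂−k₁)].
= (0.0898/3.51)^(3.51/(3.51−0.0898)) = (0.02558)^(1.026) = 0.02324.
C_{P,max} = 0.02324×4.39 = 0.102 mol/dm³.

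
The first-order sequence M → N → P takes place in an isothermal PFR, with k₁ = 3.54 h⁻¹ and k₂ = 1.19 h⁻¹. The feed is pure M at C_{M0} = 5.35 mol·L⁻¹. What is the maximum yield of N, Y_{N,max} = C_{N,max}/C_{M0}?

0.576

For a first-order series the maximum intermediate yield is C_{N,max}/C_{M0} = (k₁/k₂)^[k₂/(k₂−k₁)].
= (3.54/1.19)^(1.19/(1.19−3.54)) = (2.975)^(-0.5064) = 0.5758.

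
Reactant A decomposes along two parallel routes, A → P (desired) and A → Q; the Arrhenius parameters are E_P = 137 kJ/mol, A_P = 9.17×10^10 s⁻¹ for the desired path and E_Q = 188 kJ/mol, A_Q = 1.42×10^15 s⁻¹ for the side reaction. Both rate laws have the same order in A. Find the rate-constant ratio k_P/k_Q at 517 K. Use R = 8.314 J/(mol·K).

9.18

Since both paths have the same order in A, the concentration cancels and S_{P/Q} = k_P/k_Q = (A_P/A_Q)·exp[(E_Q−E_P)/(RT)].
(E_Q−E_P)/(RT) = (188−137)×10³/(8.314×517) = 51000/4298 = 11.87.
k_P/k_Q = (9.17×10^10/1.42×10^15)·exp(11.87) = 6.458×10^-5 × 1.422×10^5 = 9.18.
Since E_P < E_Q, lowering the temperature improves selectivity toward P.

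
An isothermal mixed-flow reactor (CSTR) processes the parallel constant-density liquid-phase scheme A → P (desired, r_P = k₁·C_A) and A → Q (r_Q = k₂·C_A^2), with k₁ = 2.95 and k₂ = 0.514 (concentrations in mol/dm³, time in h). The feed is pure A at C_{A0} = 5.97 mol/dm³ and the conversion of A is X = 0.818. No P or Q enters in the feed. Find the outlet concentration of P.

Exit C_A = C_{A0}(1−X) = 5.97×0.182 = 1.087 mol/dm³.
In a CSTR the entire volume is at exit conditions, so r_P = 2.95×1.087 = 3.205 and r_Q = 0.514×1.087^2 = 0.6068.
Fraction of consumed A going to P: r_P/(r_P+r_Q) = 0.8408.
C_P = 0.8408·C_{A0}·X = 0.8408×5.97×0.818 = 4.11 mol/dm³.

4.11 mol/dm³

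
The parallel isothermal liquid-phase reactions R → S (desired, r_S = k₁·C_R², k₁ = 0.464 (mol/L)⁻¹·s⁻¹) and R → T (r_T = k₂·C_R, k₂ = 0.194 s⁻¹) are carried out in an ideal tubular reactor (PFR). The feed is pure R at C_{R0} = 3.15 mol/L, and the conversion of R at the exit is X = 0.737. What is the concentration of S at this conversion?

1.88 mol/L

C_R = C_{R0}(1−X) = 0.8285 mol/L.
Along a PFR/batch, dC_T/dC_R = −r_T/(r_S+r_T) = −k₂/(k₂+k₁·C_R).
Integrating from C_{R0} to C_R: C_T = (0.194/0.464)·ln[(0.194+0.464·3.15)/(0.194+0.464·0.828)] = 0.4181·ln(1.656/0.5784) = 0.4397 mol/L.
Then C_S = (C_{R0}−C_R) − C_T = 2.322 − 0.4397 = 1.882 mol/L.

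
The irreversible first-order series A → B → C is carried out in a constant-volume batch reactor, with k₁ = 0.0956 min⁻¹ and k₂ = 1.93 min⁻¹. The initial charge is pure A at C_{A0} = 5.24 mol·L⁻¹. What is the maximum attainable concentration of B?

Evaluating C_B at t_opt = ln(k₂/k₁)/(k₂−k₁) gives C_{B,max}/C_{A0} = (k₁/k₂)^[k₂/(k₂−k₁)].
= (0.0956/1.93)^(1.93/(1.93−0.0956)) = (0.04953)^(1.052) = 0.04235.
C_{B,max} = 0.04235×5.24 = 0.222 mol·L⁻¹.

0.222 mol·L⁻¹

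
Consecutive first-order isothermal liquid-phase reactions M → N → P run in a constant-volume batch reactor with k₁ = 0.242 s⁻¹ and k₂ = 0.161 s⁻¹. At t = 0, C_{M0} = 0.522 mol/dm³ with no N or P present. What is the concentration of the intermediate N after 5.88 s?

0.229 mol/dm³

Solving the coupled first-order balances gives C_N(t) = [k₁/(k₂−k₁)]·C_{M0}·(e^(−k₁t) − e^(−k₂t)).
e^(−k₁t) = e^(−0.242×5.88) = e^(−1.423) = 0.2410; e^(−k₂t) = e^(−0.9467) = 0.3880.
C_N = 0.242×0.522/(0.161−0.242) × (0.2410−0.3880) = (-1.560)×(-0.1470) = 0.2293 mol/dm³.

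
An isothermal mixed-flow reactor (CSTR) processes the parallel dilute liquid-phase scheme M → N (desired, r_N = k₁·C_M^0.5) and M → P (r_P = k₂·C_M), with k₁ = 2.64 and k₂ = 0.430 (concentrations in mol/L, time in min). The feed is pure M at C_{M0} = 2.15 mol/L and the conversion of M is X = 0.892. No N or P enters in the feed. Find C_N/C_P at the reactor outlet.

12.7

Exit C_M = C_{M0}(1−X) = 2.15×0.108 = 0.2322 mol/L.
A CSTR operates uniformly at the exit composition, giving r_N = 1.272 and r_P = 0.09985 (each k·C_M^n at C_M = 0.2322).
Overall selectivity = C_N/C_P = r_Nτ/(r_Pτ) = r_N/r_P = 12.7.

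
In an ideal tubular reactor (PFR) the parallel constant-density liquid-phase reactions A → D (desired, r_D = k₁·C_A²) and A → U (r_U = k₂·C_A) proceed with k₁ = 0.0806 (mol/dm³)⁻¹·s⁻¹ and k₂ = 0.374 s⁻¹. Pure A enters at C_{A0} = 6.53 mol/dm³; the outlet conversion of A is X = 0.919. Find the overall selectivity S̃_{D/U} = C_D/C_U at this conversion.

C_A = C_{A0}(1−X) = 0.5289 mol/dm³.
Along a PFR/batch, dC_U/dC_A = −r_U/(r_D+r_U) = −k₂/(k₂+k₁·C_A).
Integrating from C_{A0} to C_A: C_U = (0.374/0.0806)·ln[(0.374+0.0806·6.53)/(0.374+0.0806·0.529)] = 4.640·ln(0.9003/0.4166) = 3.575 mol/dm³.
Then C_D = (C_{A0}−C_A) − C_U = 6.001 − 3.575 = 2.426 mol/dm³.
S̃_{D/U} = C_D/C_U = 2.426/3.575 = 0.678.

0.678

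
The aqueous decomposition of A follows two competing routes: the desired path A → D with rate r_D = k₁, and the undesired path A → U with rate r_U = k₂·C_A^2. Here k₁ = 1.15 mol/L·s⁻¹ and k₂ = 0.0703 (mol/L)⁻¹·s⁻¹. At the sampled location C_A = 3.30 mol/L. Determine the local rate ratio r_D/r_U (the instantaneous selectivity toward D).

S_{D/U} = r_D/r_U = (k₁)/(k₂·C_A^2) = (k₁/k₂)·C_A^-2.
= (1.15) / (0.0703×3.300^2) = 1.150/0.7656 = 1.50.
The undesired path is higher order in A, so low C_A (CSTR or dilute feed) favours D.

1.50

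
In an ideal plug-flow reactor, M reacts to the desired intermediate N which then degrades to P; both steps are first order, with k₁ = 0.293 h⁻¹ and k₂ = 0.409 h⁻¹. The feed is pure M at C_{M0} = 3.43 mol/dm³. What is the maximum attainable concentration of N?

1.06 mol/dm³

For a first-order series the maximum intermediate yield is C_{N,max}/C_{M0} = (k₁/k₂)^[k₂/(k₂−k₁)].
= (0.293/0.409)^(0.409/(0.409−0.293)) = (0.7164)^(3.526) = 0.3085.
C_{N,max} = 0.3085×3.43 = 1.06 mol/dm³.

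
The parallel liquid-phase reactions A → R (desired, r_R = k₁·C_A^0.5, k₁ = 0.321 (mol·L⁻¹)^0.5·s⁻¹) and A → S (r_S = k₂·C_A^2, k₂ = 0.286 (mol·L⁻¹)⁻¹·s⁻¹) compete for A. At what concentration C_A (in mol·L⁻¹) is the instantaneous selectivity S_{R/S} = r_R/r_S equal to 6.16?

0.321 mol·L⁻¹

S_{R/S} = (k₁/k₂)·C_A^-1.5 ⇒ C_A = (S·k₂/k₁)^(1/(-1.5)).
= (6.16×0.286/0.321)^(-0.6667) = (5.488)^(-0.6667) = 0.321 mol·L⁻¹.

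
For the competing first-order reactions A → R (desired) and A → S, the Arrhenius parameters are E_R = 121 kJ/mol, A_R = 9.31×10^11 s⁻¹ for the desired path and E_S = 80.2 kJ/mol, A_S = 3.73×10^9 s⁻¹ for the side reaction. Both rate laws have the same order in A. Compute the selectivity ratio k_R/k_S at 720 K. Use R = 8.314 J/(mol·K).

0.274

Since both paths have the same order in A, the concentration cancels and S_{R/S} = k_R/k_S = (A_R/A_S)·exp[(E_S−E_R)/(RT)].
(E_S−E_R)/(RT) = (80.2−121)×10³/(8.314×720) = -40800/5986 = -6.816.
k_R/k_S = (9.31×10^11/3.73×10^9)·exp(-6.816) = 249.6 × 0.001096 = 0.274.
Since E_R > E_S, raising the temperature improves selectivity toward R.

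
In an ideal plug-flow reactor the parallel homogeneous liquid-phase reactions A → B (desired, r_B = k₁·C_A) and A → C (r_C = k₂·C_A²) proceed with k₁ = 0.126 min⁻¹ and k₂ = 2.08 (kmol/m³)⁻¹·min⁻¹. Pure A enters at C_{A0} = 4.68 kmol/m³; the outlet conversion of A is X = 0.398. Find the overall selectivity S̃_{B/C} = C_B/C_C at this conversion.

C_A = C_{A0}(1−X) = 2.817 kmol/m³.
Along a PFR/batch, dC_B/dC_A = −r_B/(r_B+r_C) = −k₁/(k₁+k₂·C_A).
Integrating from C_{A0} to C_A: C_B = (0.126/2.08)·ln[(0.126+2.08·4.68)/(0.126+2.08·2.82)] = 0.06058·ln(9.860/5.986) = 0.03023 kmol/m³.
C_C = (C_{A0}−C_A)−C_B = 1.832 kmol/m³; S̃_{B/C} = 0.03023/1.832 = 0.0165.

0.0165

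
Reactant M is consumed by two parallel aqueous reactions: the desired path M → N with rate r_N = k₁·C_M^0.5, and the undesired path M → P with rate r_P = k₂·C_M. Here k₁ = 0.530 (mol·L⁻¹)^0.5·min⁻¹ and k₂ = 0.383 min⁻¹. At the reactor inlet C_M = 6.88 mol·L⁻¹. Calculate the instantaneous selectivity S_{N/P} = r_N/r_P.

S_{N/P} = r_N/r_P = (k₁·C_M^0.5)/(k₂·C_M) = (k₁/k₂)·C_M^-0.5.
= (0.530×6.880^0.5) / (0.383×6.880) = 1.390/2.635 = 0.528.
The undesired path is higher order in M, so low C_M (CSTR or dilute feed) favours N.

0.528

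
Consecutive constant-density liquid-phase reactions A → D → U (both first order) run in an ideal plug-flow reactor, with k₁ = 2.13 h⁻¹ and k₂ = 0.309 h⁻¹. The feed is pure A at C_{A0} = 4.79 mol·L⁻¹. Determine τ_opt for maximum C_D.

Setting dC_D/dτ = 0 gives τ_opt = ln(k₂/k₁)/(k₂−k₁).
= ln(0.309/2.13)/(0.309−2.13) = ln(0.1451)/-1.821 = -1.931/-1.821 = 1.06 h.

1.06 h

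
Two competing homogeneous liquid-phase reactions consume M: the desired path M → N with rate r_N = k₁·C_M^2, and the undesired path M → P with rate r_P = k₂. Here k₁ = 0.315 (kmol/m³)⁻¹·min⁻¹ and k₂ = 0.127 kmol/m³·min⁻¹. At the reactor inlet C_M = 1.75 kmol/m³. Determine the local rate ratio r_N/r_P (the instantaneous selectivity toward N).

7.60

S_{N/P} = r_N/r_P = (k₁·C_M^2)/(k₂) = (k₁/k₂)·C_M^2.
= (0.315×1.750^2) / (0.127) = 0.9647/0.1270 = 7.60.
Since the desired path is higher order in M, keeping C_M high (PFR or concentrated feed) favours N.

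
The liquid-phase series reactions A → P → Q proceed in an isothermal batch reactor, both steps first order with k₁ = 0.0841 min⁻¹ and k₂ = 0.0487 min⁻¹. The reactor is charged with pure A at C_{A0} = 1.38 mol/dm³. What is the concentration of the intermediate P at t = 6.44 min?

For first-order series with pure A initially, C_P(t) = k₁C_{A0}/(k₂−k₁)·(e^(−k₁t) − e^(−k₂t)).
e^(−k₁t) = e^(−0.0841×6.44) = e^(−0.5416) = 0.5818; e^(−k₂t) = e^(−0.3136) = 0.7308.
C_P = 0.0841×1.38/(0.0487−0.0841) × (0.5818−0.7308) = (-3.278)×(-0.1490) = 0.4884 mol/dm³.

0.488 mol/dm³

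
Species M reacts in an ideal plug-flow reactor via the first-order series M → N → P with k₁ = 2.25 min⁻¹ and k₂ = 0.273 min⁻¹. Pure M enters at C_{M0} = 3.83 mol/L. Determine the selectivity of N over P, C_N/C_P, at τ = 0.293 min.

For first-order series with pure M initially, C_N(τ) = k₁C_{M0}/(k₂−k₁)·(e^(−k₁τ) − e^(−k₂τ)).
e^(−k₁τ) = e^(−2.25×0.293) = e^(−0.6593) = 0.5172; e^(−k₂τ) = e^(−0.07999) = 0.9231.
C_N = 2.25×3.83/(0.273−2.25) × (0.5172−0.9231) = (-4.359)×(-0.4059) = 1.769 mol/L.
C_M = C_{M0}e^(−k₁τ) = 1.981 mol/L, so C_P = C_{M0}−C_M−C_N = 0.07976 mol/L; C_N/C_P = 22.2.

22.2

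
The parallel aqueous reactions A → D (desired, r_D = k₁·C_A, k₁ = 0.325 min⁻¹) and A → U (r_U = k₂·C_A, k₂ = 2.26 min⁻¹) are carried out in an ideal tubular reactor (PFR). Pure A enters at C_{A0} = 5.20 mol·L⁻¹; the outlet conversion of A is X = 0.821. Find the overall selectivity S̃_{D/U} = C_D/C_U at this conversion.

C_A = C_{A0}(1−X) = 0.9308 mol·L⁻¹.
Both paths are first order in A, so the instantaneous fraction to D is constant: dC_D/d(−C_A) = k₁/(k₁+k₂) = 0.1257.
C_D = 0.1257·(C_{A0}−C_A) = 0.1257×4.269 = 0.537 mol·L⁻¹.
C_U = (C_{A0}−C_A)−C_D = 3.732 mol·L⁻¹; S̃_{D/U} = 0.5367/3.732 = 0.144.

0.144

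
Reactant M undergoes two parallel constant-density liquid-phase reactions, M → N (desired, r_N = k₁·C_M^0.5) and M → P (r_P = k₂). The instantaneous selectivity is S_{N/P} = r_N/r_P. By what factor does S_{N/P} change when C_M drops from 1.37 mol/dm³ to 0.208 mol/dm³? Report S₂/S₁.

S_{N/P} = (k₁/k₂)·C_M^0.5, so S₂/S₁ = (C_{M,2}/C_{M,1})^0.5.
= (0.208/1.37)^0.5 = (0.1518)^0.5 = 0.390.

0.390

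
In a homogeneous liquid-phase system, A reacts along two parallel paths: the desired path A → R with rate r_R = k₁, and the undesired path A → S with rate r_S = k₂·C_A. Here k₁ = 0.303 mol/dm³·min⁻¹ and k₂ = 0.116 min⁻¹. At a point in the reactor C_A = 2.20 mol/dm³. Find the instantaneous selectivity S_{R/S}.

1.19

S_{R/S} = r_R/r_S = (k₁)/(k₂·C_A) = (k₁/k₂)·C_A⁻¹.
= (0.303) / (0.116×2.200) = 0.3030/0.2552 = 1.19.
The undesired path is higher order in A, so low C_A (CSTR or dilute feed) favours R.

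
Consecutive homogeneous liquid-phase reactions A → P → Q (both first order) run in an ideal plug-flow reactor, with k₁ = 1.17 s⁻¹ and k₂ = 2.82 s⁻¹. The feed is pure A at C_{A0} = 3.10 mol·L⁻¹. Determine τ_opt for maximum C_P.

0.533 s

The intermediate peaks when r₁ = r₂, i.e. k₁e^(−k₁τ) = k₂e^(−k₂τ), giving τ_opt = ln(k₂/k₁)/(k₂−k₁).
= ln(2.82/1.17)/(2.82−1.17) = ln(2.410)/1.650 = 0.8797/1.650 = 0.533 s.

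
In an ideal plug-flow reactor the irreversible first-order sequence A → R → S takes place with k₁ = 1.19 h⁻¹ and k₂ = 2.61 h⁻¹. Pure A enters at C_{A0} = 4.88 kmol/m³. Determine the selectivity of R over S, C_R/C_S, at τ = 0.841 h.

0.514

For first-order series with pure A initially, C_R(τ) = k₁C_{A0}/(k₂−k₁)·(e^(−k₁τ) − e^(−k₂τ)).
e^(−k₁τ) = e^(−1.19×0.841) = e^(−1.001) = 0.3676; e^(−k₂τ) = e^(−2.195) = 0.1114.
C_R = 1.19×4.88/(2.61−1.19) × (0.3676−0.1114) = 4.090×0.2562 = 1.048 kmol/m³.
C_A = C_{A0}e^(−k₁τ) = 1.794 kmol/m³, so C_S = C_{A0}−C_A−C_R = 2.038 kmol/m³; C_R/C_S = 0.514.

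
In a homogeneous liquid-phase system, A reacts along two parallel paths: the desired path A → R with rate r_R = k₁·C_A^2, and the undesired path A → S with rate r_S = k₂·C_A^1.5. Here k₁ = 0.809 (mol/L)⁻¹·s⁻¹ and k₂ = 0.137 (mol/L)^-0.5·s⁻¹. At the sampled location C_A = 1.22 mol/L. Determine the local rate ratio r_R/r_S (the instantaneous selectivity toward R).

6.52

S_{R/S} = r_R/r_S = (k₁·C_A^2)/(k₂·C_A^1.5) = (k₁/k₂)·C_A^0.5.
= (0.809×1.220^2) / (0.137×1.220^1.5) = 1.204/0.1846 = 6.52.
Since the desired path is higher order in A, keeping C_A high (PFR or concentrated feed) favours R.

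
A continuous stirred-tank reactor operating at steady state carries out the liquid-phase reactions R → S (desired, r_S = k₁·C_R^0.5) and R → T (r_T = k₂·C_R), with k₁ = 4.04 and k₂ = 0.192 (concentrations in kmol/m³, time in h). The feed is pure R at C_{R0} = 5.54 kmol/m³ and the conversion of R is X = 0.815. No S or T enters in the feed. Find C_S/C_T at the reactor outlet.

Exit C_R = C_{R0}(1−X) = 5.54×0.185 = 1.025 kmol/m³.
In a CSTR the entire volume is at exit conditions, so r_S = 4.04×1.025^0.5 = 4.090 and r_T = 0.192×1.025 = 0.1968.
Overall selectivity = C_S/C_T = r_Sτ/(r_Tτ) = r_S/r_T = 20.8.

20.8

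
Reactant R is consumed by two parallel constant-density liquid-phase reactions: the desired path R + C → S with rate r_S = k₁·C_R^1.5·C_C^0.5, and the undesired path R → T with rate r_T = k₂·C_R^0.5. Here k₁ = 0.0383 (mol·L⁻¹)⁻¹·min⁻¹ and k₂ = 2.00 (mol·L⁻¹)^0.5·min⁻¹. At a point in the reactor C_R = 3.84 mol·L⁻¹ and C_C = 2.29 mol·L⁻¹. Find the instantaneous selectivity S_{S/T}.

0.111

S_{S/T} = r_S/r_T = (k₁·C_R^1.5·C_C^0.5)/(k₂·C_R^0.5) = (k₁/k₂)·C_R·C_C^0.5.
= (0.0383×3.840^1.5×2.290^0.5) / (2.00×3.840^0.5) = 0.4361/3.919 = 0.111.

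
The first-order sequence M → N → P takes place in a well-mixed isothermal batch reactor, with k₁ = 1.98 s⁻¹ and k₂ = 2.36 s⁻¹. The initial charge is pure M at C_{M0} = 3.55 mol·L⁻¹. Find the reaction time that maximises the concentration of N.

The intermediate peaks when r₁ = r₂, i.e. k₁e^(−k₁t) = k₂e^(−k₂t), giving t_opt = ln(k₂/k₁)/(k₂−k₁).
= ln(2.36/1.98)/(2.36−1.98) = ln(1.192)/0.3800 = 0.1756/0.3800 = 0.462 s.

0.462 s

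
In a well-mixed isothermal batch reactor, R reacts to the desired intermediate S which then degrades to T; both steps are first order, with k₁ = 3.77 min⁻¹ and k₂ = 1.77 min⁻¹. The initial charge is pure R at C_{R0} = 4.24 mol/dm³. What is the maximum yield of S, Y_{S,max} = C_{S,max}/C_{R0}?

Evaluating C_S at t_opt = ln(k₂/k₁)/(k₂−k₁) gives C_{S,max}/C_{R0} = (k₁/k₂)^[k₂/(k₂−k₁)].
= (3.77/1.77)^(1.77/(1.77−3.77)) = (2.130)^(-0.8850) = 0.5121.

0.512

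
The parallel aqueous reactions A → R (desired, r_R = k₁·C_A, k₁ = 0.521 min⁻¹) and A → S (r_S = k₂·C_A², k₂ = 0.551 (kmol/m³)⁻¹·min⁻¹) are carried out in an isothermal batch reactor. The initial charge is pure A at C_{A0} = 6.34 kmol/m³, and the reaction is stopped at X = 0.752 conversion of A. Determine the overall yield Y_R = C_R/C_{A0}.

C_A = C_{A0}(1−X) = 1.572 kmol/m³.
Along a PFR/batch, dC_R/dC_A = −r_R/(r_R+r_S) = −k₁/(k₁+k₂·C_A).
Integrating from C_{A0} to C_A: C_R = (0.521/0.551)·ln[(0.521+0.551·6.34)/(0.521+0.551·1.57)] = 0.9456·ln(4.014/1.387) = 1.005 kmol/m³.
Y_R = C_R/C_{A0} = 1.005/6.34 = 0.158.

0.158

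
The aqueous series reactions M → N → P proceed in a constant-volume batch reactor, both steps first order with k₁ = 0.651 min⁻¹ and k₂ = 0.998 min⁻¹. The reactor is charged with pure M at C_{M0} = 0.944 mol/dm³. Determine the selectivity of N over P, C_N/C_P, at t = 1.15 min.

1.24

Solving the coupled first-order balances gives C_N(t) = [k₁/(k₂−k₁)]·C_{M0}·(e^(−k₁t) − e^(−k₂t)).
e^(−k₁t) = e^(−0.651×1.15) = e^(−0.7486) = 0.4730; e^(−k₂t) = e^(−1.148) = 0.3174.
C_N = 0.651×0.944/(0.998−0.651) × (0.4730−0.3174) = 1.771×0.1556 = 0.2756 mol/dm³.
C_M = C_{M0}e^(−k₁t) = 0.4465 mol/dm³, so C_P = C_{M0}−C_M−C_N = 0.2218 mol/dm³; C_N/C_P = 1.24.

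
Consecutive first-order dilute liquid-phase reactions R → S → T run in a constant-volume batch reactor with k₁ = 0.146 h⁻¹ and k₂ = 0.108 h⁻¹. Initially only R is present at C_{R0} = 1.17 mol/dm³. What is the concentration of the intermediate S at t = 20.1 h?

The intermediate concentration in a first-order A→B→C sequence is C_S = k₁C_{R0}(e^(−k₁t) − e^(−k₂t))/(k₂−k₁).
e^(−k₁t) = e^(−0.146×20.1) = e^(−2.935) = 0.05315; e^(−k₂t) = e^(−2.171) = 0.1141.
C_S = 0.146×1.17/(0.108−0.146) × (0.05315−0.1141) = (-4.495)×(-0.06093) = 0.2739 mol/dm³.

0.274 mol/dm³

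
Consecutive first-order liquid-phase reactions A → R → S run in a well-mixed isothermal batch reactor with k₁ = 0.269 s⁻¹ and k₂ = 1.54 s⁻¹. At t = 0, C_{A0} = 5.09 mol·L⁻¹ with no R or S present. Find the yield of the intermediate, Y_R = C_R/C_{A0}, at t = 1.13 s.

Solving the coupled first-order balances gives C_R(t) = [k₁/(k₂−k₁)]·C_{A0}·(e^(−k₁t) − e^(−k₂t)).
e^(−k₁t) = e^(−0.269×1.13) = e^(−0.3040) = 0.7379; e^(−k₂t) = e^(−1.740) = 0.1755.
C_R = 0.269×5.09/(1.54−0.269) × (0.7379−0.1755) = 1.077×0.5624 = 0.6059 mol·L⁻¹.
Y_R = C_R/C_{A0} = 0.6059/5.09 = 0.119.

0.119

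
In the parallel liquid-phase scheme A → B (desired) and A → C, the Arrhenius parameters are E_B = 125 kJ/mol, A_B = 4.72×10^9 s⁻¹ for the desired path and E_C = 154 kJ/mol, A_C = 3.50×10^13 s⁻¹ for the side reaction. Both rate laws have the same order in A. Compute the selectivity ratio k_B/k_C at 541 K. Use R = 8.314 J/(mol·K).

0.0851

Since both paths have the same order in A, the concentration cancels and S_{B/C} = k_B/k_C = (A_B/A_C)·exp[(E_C−E_B)/(RT)].
(E_C−E_B)/(RT) = (154−125)×10³/(8.314×541) = 29000/4498 = 6.447.
k_B/k_C = (4.72×10^9/3.50×10^13)·exp(6.447) = 1.349×10^-4 × 631.1 = 0.0851.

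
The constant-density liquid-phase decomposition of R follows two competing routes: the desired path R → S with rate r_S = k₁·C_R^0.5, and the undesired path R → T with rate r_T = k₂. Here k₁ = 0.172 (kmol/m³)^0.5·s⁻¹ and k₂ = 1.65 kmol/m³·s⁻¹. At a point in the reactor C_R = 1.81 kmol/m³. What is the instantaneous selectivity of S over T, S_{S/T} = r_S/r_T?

S_{S/T} = r_S/r_T = (k₁·C_R^0.5)/(k₂) = (k₁/k₂)·C_R^0.5.
= (0.172×1.810^0.5) / (1.65) = 0.2314/1.650 = 0.140.

0.140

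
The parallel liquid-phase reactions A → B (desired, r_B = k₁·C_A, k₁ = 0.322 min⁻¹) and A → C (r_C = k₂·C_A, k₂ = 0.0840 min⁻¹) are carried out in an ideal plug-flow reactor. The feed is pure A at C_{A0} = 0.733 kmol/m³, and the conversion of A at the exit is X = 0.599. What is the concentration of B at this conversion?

C_A = C_{A0}(1−X) = 0.2939 kmol/m³.
Both paths are first order in A, so the instantaneous fraction to B is constant: dC_B/d(−C_A) = k₁/(k₁+k₂) = 0.7931.
C_B = 0.7931·(C_{A0}−C_A) = 0.7931×0.4391 = 0.348 kmol/m³.

0.348 kmol/m³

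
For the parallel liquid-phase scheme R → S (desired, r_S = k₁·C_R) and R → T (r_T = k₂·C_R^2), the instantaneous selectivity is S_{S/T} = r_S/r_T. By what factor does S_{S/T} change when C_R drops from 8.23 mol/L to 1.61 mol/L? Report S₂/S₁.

5.11

S_{S/T} = (k₁/k₂)·C_R⁻¹, so S₂/S₁ = (C_{R,2}/C_{R,1})⁻¹.
= 8.23/1.61 = 5.11.
Selectivity toward S rises as C_R falls — low-concentration operation is favoured.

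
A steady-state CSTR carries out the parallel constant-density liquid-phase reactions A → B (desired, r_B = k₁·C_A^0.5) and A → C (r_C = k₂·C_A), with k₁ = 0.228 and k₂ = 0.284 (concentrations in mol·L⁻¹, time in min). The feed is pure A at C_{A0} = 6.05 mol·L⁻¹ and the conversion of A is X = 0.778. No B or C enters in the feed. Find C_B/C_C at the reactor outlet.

0.693

Exit C_A = C_{A0}(1−X) = 6.05×0.222 = 1.343 mol·L⁻¹.
In a CSTR the entire volume is at exit conditions, so r_B = 0.228×1.343^0.5 = 0.2642 and r_C = 0.284×1.343 = 0.3814.
Overall selectivity = C_B/C_C = r_Bτ/(r_Cτ) = r_B/r_C = 0.693.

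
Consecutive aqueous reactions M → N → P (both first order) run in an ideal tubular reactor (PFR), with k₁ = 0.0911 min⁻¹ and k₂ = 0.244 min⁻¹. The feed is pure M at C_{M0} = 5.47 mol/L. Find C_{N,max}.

For a first-order series the maximum intermediate yield is C_{N,max}/C_{M0} = (k₁/k₂)^[k₂/(k₂−k₁)].
= (0.0911/0.244)^(0.244/(0.244−0.0911)) = (0.3734)^(1.596) = 0.2076.
C_{N,max} = 0.2076×5.47 = 1.14 mol/L.

1.14 mol/L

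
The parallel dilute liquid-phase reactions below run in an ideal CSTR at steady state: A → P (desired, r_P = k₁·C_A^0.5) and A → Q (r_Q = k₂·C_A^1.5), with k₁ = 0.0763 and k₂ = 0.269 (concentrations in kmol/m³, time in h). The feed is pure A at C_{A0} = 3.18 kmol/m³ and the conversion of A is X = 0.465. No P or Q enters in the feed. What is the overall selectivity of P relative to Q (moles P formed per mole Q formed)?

Exit C_A = C_{A0}(1−X) = 3.18×0.535 = 1.701 kmol/m³.
A CSTR operates uniformly at the exit composition, giving r_P = 0.09952 and r_Q = 0.5969 (each k·C_A^n at C_A = 1.701).
Overall selectivity = C_P/C_Q = r_Pτ/(r_Qτ) = r_P/r_Q = 0.167.

0.167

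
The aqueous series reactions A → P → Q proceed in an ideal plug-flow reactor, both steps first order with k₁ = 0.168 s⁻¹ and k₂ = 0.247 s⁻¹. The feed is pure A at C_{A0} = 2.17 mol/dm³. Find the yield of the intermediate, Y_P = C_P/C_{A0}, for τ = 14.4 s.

0.129

Solving the coupled first-order balances gives C_P(τ) = [k₁/(k₂−k₁)]·C_{A0}·(e^(−k₁τ) − e^(−k₂τ)).
e^(−k₁τ) = e^(−0.168×14.4) = e^(−2.419) = 0.08899; e^(−k₂τ) = e^(−3.557) = 0.02853.
C_P = 0.168×2.17/(0.247−0.168) × (0.08899−0.02853) = 4.615×0.06046 = 0.2790 mol/dm³.
Y_P = C_P/C_{A0} = 0.2790/2.17 = 0.129.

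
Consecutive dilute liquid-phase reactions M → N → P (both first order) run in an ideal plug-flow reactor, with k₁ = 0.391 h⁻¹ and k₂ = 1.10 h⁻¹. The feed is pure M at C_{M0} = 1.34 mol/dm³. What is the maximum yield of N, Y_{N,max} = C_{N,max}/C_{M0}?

For a first-order series the maximum intermediate yield is C_{N,max}/C_{M0} = (k₁/k₂)^[k₂/(k₂−k₁)].
= (0.391/1.10)^(1.10/(1.10−0.391)) = (0.3555)^(1.551) = 0.2009.

0.201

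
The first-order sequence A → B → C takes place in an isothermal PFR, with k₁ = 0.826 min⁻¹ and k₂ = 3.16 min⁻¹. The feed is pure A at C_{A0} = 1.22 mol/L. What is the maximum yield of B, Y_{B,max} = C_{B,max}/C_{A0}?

Evaluating C_B at τ_opt = ln(k₂/k₁)/(k₂−k₁) gives C_{B,max}/C_{A0} = (k₁/k₂)^[k₂/(k₂−k₁)].
= (0.826/3.16)^(3.16/(3.16−0.826)) = (0.2614)^(1.354) = 0.1626.

0.163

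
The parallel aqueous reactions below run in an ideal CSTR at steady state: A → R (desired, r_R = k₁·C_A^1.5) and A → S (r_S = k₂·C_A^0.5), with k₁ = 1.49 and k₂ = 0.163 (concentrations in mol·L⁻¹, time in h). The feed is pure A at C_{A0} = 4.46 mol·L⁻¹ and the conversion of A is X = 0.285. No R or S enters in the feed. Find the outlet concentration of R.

Exit C_A = C_{A0}(1−X) = 4.46×0.715 = 3.189 mol·L⁻¹.
Rates in a CSTR are evaluated at the outlet concentration: r_R = 1.49×3.189^1.5 = 8.485, r_S = 0.163×3.189^0.5 = 0.2911.
Fraction of consumed A going to R: r_R/(r_R+r_S) = 0.9668.
C_R = 0.9668·C_{A0}·X = 0.9668×4.46×0.285 = 1.23 mol·L⁻¹.

1.23 mol·L⁻¹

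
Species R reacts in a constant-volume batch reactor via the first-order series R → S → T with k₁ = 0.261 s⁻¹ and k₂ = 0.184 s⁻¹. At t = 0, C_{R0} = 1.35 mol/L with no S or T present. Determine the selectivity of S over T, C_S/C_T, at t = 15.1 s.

The intermediate concentration in a first-order A→B→C sequence is C_S = k₁C_{R0}(e^(−k₁t) − e^(−k₂t))/(k₂−k₁).
e^(−k₁t) = e^(−0.261×15.1) = e^(−3.941) = 0.01943; e^(−k₂t) = e^(−2.778) = 0.06214.
C_S = 0.261×1.35/(0.184−0.261) × (0.01943−0.06214) = (-4.576)×(-0.04271) = 0.1954 mol/L.
C_R = C_{R0}e^(−k₁t) = 0.02623 mol/L, so C_T = C_{R0}−C_R−C_S = 1.128 mol/L; C_S/C_T = 0.173.

0.173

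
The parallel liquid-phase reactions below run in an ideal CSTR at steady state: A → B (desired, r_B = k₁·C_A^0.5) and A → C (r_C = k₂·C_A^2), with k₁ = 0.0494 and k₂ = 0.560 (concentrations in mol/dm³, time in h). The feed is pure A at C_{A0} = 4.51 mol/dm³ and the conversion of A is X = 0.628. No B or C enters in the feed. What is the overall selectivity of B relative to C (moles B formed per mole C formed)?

Exit C_A = C_{A0}(1−X) = 4.51×0.372 = 1.678 mol/dm³.
A CSTR operates uniformly at the exit composition, giving r_B = 0.06399 and r_C = 1.576 (each k·C_A^n at C_A = 1.678).
Overall selectivity = C_B/C_C = r_Bτ/(r_Cτ) = r_B/r_C = 0.0406.

0.0406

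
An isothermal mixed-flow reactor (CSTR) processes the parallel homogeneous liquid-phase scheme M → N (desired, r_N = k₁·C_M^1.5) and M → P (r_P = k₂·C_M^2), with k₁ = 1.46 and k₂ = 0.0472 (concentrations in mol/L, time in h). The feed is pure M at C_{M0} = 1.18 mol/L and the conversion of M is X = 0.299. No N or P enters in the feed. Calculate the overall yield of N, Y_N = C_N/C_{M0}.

Exit C_M = C_{M0}(1−X) = 1.18×0.701 = 0.8272 mol/L.
Rates in a CSTR are evaluated at the outlet concentration: r_N = 1.46×0.8272^1.5 = 1.098, r_P = 0.0472×0.8272^2 = 0.03230.
Fraction of consumed M going to N: r_N/(r_N+r_P) = 0.9714.
C_N = 0.9714·C_{M0}·X = 0.9714×1.18×0.299 = 0.343 mol/L; Y_N = C_N/C_{M0} = 0.290.

0.290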